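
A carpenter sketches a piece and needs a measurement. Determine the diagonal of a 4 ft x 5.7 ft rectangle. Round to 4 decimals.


Shape: rectangle (diagonal via Pythagoras)
Sides: 4 ft and 5.7 ft
Formula: d = sqrt(l^2 + w^2)
l^2 = 16, w^2 = 32.49
l^2 + w^2 = 48.49
d = sqrt(48.49)
d = 6.9635
6.9635 ft


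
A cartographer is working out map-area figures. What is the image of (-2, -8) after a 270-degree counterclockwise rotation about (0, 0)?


Transformation: rotation about the origin
Original point: (-2, -8)
Rule for 270 deg counterclockwise: (x, y) -> (y, -x)
Apply: (-2, -8) -> (-8, 2)
(-8, 2)


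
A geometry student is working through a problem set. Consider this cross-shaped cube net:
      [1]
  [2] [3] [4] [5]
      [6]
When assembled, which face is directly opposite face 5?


Net: cross layout. Take square 3 as the base (bottom).
Fold the four squares in the horizontal row up around 3: 2 -> left, 4 -> right, 5 wraps to the top.
Fold 1 and 6 up from 3: 1 -> back, 6 -> front.
Opposite pairs are therefore: (1, 6), (2, 4), (3, 5).
Face 5 is opposite face 3.
face 3


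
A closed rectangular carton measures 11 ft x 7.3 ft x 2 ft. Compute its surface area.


Shape: rectangular prism
l = 11 ft, w = 7.3 ft, h = 2 ft
Formula: SA = 2(lw + lh + wh)
lw = 80.3, lh = 22, wh = 14.6
lw + lh + wh = 116.9
SA = 2 * 116.9
SA = 233.8
233.8 ft^2


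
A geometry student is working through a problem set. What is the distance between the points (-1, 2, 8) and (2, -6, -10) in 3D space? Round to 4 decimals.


3D distance between two points
P1 = (-1, 2, 8), P2 = (2, -6, -10)
Formula: d = sqrt((x2-x1)^2 + (y2-y1)^2 + (z2-z1)^2)
dx = 2 - -1 = 3
dy = -6 - 2 = -8
dz = -10 - 8 = -18
dx^2 + dy^2 + dz^2 = 9 + 64 + 324 = 397
d = sqrt(397)
d = 19.9249
19.9249 units


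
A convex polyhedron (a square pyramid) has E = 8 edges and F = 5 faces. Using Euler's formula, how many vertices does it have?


Polyhedron: square pyramid
Euler's formula for convex polyhedra: V - E + F = 2
Given: E = 8 edges and F = 5 faces
Solve for V:
V = 2 + E - F = 2 + 8 - 5 = 5
5 vertices


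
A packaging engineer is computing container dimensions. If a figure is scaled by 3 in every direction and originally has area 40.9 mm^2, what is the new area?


Linear scale factor k = 3
Original area = 40.9 mm^2
Rule: under a linear scaling by k, areas scale by k^2.
k^2 = 3^2 = 9
New area = 40.9 * 9
New area = 368.1
368.1 mm^2


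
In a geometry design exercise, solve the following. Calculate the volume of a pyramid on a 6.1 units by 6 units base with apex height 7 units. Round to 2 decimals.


Shape: rectangular pyramid
Base: 6.1 units x 6 units, Height h = 7 units
Formula: V = (1/3) * base_area * h
base_area = 6.1 * 6 = 36.6
base_area * h = 36.6 * 7 = 256.2
V = 256.2 / 3
V = 85.4
85.4 units^3


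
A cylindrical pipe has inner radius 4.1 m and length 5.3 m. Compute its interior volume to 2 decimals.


Shape: cylinder
Radius r = 4.1 m, Height h = 5.3 m
Formula: V = pi * r^2 * h
r^2 = 16.81
V = pi * 16.81 * 5.3
V = 89.093 * pi
V = 279.89
279.89 m^3


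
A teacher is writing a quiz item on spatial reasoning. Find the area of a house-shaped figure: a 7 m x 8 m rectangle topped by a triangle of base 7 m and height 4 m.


Composite shape: rectangle + triangle
Rectangle area = 7 * 8 = 56
Triangle area = 0.5 * 7 * 4 = 14
Total = 56 + 14
Total = 70
70 m^2


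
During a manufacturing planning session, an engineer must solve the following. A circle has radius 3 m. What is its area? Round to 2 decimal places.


Shape: circle
Radius r = 3 m
Formula: A = pi * r^2
r^2 = 3^2 = 9
A = pi * 9
A = 28.27
28.27 m^2


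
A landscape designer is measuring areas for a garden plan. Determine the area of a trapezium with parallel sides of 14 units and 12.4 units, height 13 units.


Shape: trapezoid
Parallel sides a = 14 units, b = 12.4 units; Height h = 13 units
Formula: A = (a + b) * h / 2
a + b = 14 + 12.4 = 26.4
A = 26.4 * 13 / 2
A = 343.2 / 2
A = 171.6
171.6 units^2


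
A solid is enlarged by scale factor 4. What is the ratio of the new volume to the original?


Linear scale factor k = 4
Rule: under a linear scaling by k, volumes scale by k^3.
k^3 = 4 * 4 * 4
k^3 = 16 * 4
k^3 = 64
Volume scales by a factor of 64.
64 (dimensionless)


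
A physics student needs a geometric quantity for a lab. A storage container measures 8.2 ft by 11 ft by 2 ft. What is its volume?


Shape: rectangular prism
l = 8.2 ft, w = 11 ft, h = 2 ft
Formula: V = l * w * h
V = 8.2 * 11 * 2
V = 90.2 * 2
V = 180.4
180.4 ft^3


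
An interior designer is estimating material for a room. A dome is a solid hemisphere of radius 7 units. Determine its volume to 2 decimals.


Shape: hemisphere (half of a sphere)
Radius r = 7 units
Formula: V = (1/2) * (4/3) * pi * r^3 = (2/3) * pi * r^3
r^3 = 343
(2/3) * 343 = 228.666667
V = 228.666667 * pi
V = 718.38
718.38 units^3


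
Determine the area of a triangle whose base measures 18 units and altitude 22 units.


Shape: triangle
Base b = 18 units, Height h = 22 units
Formula: A = (1/2) * b * h
A = 0.5 * 18 * 22
A = 0.5 * 396
A = 198
198 units^2


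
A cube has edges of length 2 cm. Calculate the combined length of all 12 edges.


Shape: cube
Side s = 2 cm
A cube has 12 edges, all equal.
Formula: total edge length = 12 * s
Total = 12 * 2
Total = 24
24 cm


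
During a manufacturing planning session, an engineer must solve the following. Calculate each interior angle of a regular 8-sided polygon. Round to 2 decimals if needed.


Shape: regular octagon (8 sides)
Formula: interior angle = (n - 2) * 180 / n
(n - 2) = 6
(n - 2) * 180 = 1080
angle = 1080 / 8
angle = 135
135 degrees


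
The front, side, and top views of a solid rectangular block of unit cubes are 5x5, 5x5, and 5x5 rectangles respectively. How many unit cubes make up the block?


Orthographic views of a solid rectangular block:
Front view 5 x 5 -> length = 5, height = 5
Side view 5 x 5 -> width = 5, height = 5 (consistent)
Top view 5 x 5 -> confirms length = 5, width = 5
The block is 5 x 5 x 5.
Total unit cubes = 5 * 5 * 5 = 125
125 unit cubes


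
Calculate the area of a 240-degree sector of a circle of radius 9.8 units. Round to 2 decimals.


Shape: circular sector
Radius r = 9.8 units, Angle = 240 degrees
Formula: A = (angle/360) * pi * r^2
r^2 = 96.04
Fraction of circle = 240/360
A = (240/360) * pi * 96.04
A = 64.026667 * pi
A = 201.15
201.15 units^2


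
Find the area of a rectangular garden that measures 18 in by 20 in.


Shape: rectangle
Length l = 18 in, Width w = 20 in
Formula: A = l * w
A = 18 * 20
A = 360
360 in^2


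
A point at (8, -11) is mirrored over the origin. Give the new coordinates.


Transformation: reflection
Original point: (8, -11)
Rule for reflection through the origin: (x, y) -> (-x, -y)
Apply: (8, -11) -> (-8, 11)
(-8, 11)


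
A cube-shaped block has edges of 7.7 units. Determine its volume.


Shape: cube
Side s = 7.7 units
Formula: V = s^3
V = 7.7 * 7.7 * 7.7
V = 59.29 * 7.7
V = 456.533
456.533 units^3


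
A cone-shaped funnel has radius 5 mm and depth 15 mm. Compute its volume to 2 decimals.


Shape: cone
Radius r = 5 mm, Height h = 15 mm
Formula: V = (1/3) * pi * r^2 * h
r^2 = 25
pi * r^2 * h = pi * 25 * 15 = 375 * pi
V = 375 * pi / 3
V = 392.7
392.7 mm^3


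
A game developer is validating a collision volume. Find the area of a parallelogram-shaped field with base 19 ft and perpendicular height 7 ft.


Shape: parallelogram
Base b = 19 ft, Height h = 7 ft
Formula: A = b * h
A = 19 * 7
A = 133
133 ft^2


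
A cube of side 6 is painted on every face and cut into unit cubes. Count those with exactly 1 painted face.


Large cube: 6 x 6 x 6, cut into unit cubes.
n = 6, so n - 2 = 4
Cubes with 1 painted face lie in the interior of each face.
A cube has 6 faces; each contributes (n - 2)^2 = 16 such cubes.
Count = 6 * 16 = 96
96 unit cubes


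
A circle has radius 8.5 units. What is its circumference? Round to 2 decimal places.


Shape: circle
Radius r = 8.5 units
Formula: C = 2 * pi * r
C = 2 * pi * 8.5
C = 17 * pi
C = 53.41
53.41 units


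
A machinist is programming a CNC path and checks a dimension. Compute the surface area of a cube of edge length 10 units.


Shape: cube
Side s = 10 units
A cube has 6 square faces.
Formula: SA = 6 * s^2
s^2 = 100
SA = 6 * 100
SA = 600
600 units^2


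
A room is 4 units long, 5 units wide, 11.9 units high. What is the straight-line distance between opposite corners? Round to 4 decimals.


Shape: rectangular box (space diagonal)
l = 4 units, w = 5 units, h = 11.9 units
Visualize: the diagonal of the base, then a right triangle with that diagonal and the height.
Formula: d = sqrt(l^2 + w^2 + h^2)
l^2 + w^2 + h^2 = 16 + 25 + 141.61 = 182.61
d = sqrt(182.61)
d = 13.5133
13.5133 units


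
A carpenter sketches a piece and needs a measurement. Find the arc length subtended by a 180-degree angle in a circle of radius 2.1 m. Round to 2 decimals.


Shape: circular arc
Radius r = 2.1 m, Angle = 180 degrees
Formula: L = (angle/360) * 2 * pi * r
2 * pi * r = 4.2 * pi
L = (180/360) * 4.2 * pi
L = 2.1 * pi
L = 6.6
6.6 m


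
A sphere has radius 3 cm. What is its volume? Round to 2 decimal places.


Shape: sphere
Radius r = 3 cm
Formula: V = (4/3) * pi * r^3
r^3 = 27
(4/3) * 27 = 36
V = 36 * pi
V = 113.1
113.1 cm^3


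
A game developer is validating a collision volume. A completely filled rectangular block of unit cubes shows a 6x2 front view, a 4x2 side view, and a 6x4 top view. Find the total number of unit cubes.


Orthographic views of a solid rectangular block:
Front view 6 x 2 -> length = 6, height = 2
Side view 4 x 2 -> width = 4, height = 2 (consistent)
Top view 6 x 4 -> confirms length = 6, width = 4
The block is 6 x 4 x 2.
Total unit cubes = 6 * 4 * 2 = 48
48 unit cubes


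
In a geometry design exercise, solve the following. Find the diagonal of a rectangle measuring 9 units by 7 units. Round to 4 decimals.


Shape: rectangle (diagonal via Pythagoras)
Sides: 9 units and 7 units
Formula: d = sqrt(l^2 + w^2)
l^2 = 81, w^2 = 49
l^2 + w^2 = 130
d = sqrt(130)
d = 11.4018
11.4018 units


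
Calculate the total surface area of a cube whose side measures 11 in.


Shape: cube
Side s = 11 in
A cube has 6 square faces.
Formula: SA = 6 * s^2
s^2 = 121
SA = 6 * 121
SA = 726
726 in^2


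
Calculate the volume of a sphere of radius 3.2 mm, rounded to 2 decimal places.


Shape: sphere
Radius r = 3.2 mm
Formula: V = (4/3) * pi * r^3
r^3 = 32.768
(4/3) * 32.768 = 43.690667
V = 43.690667 * pi
V = 137.26
137.26 mm^3


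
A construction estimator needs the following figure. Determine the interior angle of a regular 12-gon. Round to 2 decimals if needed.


Shape: regular dodecagon (12 sides)
Formula: interior angle = (n - 2) * 180 / n
(n - 2) = 10
(n - 2) * 180 = 1800
angle = 1800 / 12
angle = 150
150 degrees


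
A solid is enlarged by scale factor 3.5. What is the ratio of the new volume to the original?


Linear scale factor k = 3.5
Rule: under a linear scaling by k, volumes scale by k^3.
k^3 = 3.5 * 3.5 * 3.5
k^3 = 12.25 * 3.5
k^3 = 42.875
Volume scales by a factor of 42.875.
42.875 (dimensionless)


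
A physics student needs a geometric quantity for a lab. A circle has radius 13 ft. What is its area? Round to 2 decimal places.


Shape: circle
Radius r = 13 ft
Formula: A = pi * r^2
r^2 = 13^2 = 169
A = pi * 169
A = 530.93
530.93 ft^2


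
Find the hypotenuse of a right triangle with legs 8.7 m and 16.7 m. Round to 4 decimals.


Shape: right triangle
Legs a = 8.7 m, b = 16.7 m
Formula: c = sqrt(a^2 + b^2)
a^2 = 75.69, b^2 = 278.89
a^2 + b^2 = 354.58
c = sqrt(354.58)
c = 18.8303
18.8303 m


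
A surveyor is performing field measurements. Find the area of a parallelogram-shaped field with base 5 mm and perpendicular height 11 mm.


Shape: parallelogram
Base b = 5 mm, Height h = 11 mm
Formula: A = b * h
A = 5 * 11
A = 55
55 mm^2


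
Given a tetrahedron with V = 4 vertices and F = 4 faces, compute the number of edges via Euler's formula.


Polyhedron: tetrahedron
Euler's formula for convex polyhedra: V - E + F = 2
Given: V = 4 vertices and F = 4 faces
Solve for E:
E = V + F - 2 = 4 + 4 - 2 = 6
6 edges


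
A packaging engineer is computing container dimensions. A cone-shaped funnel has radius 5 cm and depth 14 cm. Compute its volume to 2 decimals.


Shape: cone
Radius r = 5 cm, Height h = 14 cm
Formula: V = (1/3) * pi * r^2 * h
r^2 = 25
pi * r^2 * h = pi * 25 * 14 = 350 * pi
V = 350 * pi / 3
V = 366.52
366.52 cm^3


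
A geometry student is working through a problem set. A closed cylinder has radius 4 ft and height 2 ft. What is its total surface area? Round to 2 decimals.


Shape: closed cylinder
Radius r = 4 ft, Height h = 2 ft
Formula: SA = 2*pi*r^2 + 2*pi*r*h = 2*pi*r*(r + h)
r + h = 6
2 * r * (r + h) = 2 * 4 * 6 = 48
SA = 48 * pi
SA = 150.8
150.8 ft^2


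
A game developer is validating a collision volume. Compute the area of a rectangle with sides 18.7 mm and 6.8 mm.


Shape: rectangle
Length l = 18.7 mm, Width w = 6.8 mm
Formula: A = l * w
A = 18.7 * 6.8
A = 127.16
127.16 mm^2


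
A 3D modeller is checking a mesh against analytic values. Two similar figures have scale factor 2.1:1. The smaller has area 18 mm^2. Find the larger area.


Linear scale factor k = 2.1
Original area = 18 mm^2
Rule: under a linear scaling by k, areas scale by k^2.
k^2 = 2.1^2 = 4.41
New area = 18 * 4.41
New area = 79.38
79.38 mm^2


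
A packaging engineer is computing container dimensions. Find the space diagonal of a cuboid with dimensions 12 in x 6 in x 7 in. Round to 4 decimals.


Shape: rectangular box (space diagonal)
l = 12 in, w = 6 in, h = 7 in
Visualize: the diagonal of the base, then a right triangle with that diagonal and the height.
Formula: d = sqrt(l^2 + w^2 + h^2)
l^2 + w^2 + h^2 = 144 + 36 + 49 = 229
d = sqrt(229)
d = 15.1327
15.1327 in


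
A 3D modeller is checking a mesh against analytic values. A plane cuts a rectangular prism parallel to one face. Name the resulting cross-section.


Solid: rectangular prism
Cutting plane: parallel to one face
Visualize the intersection of the plane with the solid's surface.
The boundary of the cut region is a rectangle.
rectangle


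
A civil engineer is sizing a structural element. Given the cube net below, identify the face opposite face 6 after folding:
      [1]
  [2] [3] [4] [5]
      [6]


Net: cross layout. Take square 3 as the base (bottom).
Fold the four squares in the horizontal row up around 3: 2 -> left, 4 -> right, 5 wraps to the top.
Fold 1 and 6 up from 3: 1 -> back, 6 -> front.
Opposite pairs are therefore: (1, 6), (2, 4), (3, 5).
Face 6 is opposite face 1.
face 1


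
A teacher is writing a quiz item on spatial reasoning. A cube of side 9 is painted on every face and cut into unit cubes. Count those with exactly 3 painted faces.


Large cube: 9 x 9 x 9, cut into unit cubes.
Cubes with 3 painted faces are at the corners. A cube always has 8 corners.
Count = 8
8 unit cubes


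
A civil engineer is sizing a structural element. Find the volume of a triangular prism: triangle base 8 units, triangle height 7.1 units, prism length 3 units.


Shape: triangular prism
Triangle base = 8 units, triangle height = 7.1 units, prism length L = 3 units
Formula: V = (1/2 * b * h_tri) * L
Cross-section area = 0.5 * 8 * 7.1 = 28.4
V = 28.4 * 3
V = 85.2
85.2 units^3


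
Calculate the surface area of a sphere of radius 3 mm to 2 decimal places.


Shape: sphere
Radius r = 3 mm
Formula: SA = 4 * pi * r^2
r^2 = 9
SA = 4 * pi * 9
SA = 36 * pi
SA = 113.1
113.1 mm^2


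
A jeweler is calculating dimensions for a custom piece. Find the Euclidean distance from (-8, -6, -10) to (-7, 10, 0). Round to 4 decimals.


3D distance between two points
P1 = (-8, -6, -10), P2 = (-7, 10, 0)
Formula: d = sqrt((x2-x1)^2 + (y2-y1)^2 + (z2-z1)^2)
dx = -7 - -8 = 1
dy = 10 - -6 = 16
dz = 0 - -10 = 10
dx^2 + dy^2 + dz^2 = 1 + 256 + 100 = 357
d = sqrt(357)
d = 18.8944
18.8944 units


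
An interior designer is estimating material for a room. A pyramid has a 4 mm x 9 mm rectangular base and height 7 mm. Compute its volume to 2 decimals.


Shape: rectangular pyramid
Base: 4 mm x 9 mm, Height h = 7 mm
Formula: V = (1/3) * base_area * h
base_area = 4 * 9 = 36
base_area * h = 36 * 7 = 252
V = 252 / 3
V = 84
84 mm^3


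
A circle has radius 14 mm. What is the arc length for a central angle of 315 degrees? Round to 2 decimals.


Shape: circular arc
Radius r = 14 mm, Angle = 315 degrees
Formula: L = (angle/360) * 2 * pi * r
2 * pi * r = 28 * pi
L = (315/360) * 28 * pi
L = 24.5 * pi
L = 76.97
76.97 mm


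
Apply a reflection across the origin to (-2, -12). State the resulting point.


Transformation: reflection
Original point: (-2, -12)
Rule for reflection through the origin: (x, y) -> (-x, -y)
Apply: (-2, -12) -> (2, 12)
(2, 12)


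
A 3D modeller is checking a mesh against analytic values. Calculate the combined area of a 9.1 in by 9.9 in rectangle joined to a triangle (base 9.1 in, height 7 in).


Composite shape: rectangle + triangle
Rectangle area = 9.1 * 9.9 = 90.09
Triangle area = 0.5 * 9.1 * 7 = 31.85
Total = 90.09 + 31.85
Total = 121.94
121.94 in^2


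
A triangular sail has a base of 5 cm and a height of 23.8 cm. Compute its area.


Shape: triangle
Base b = 5 cm, Height h = 23.8 cm
Formula: A = (1/2) * b * h
A = 0.5 * 5 * 23.8
A = 0.5 * 119
A = 59.5
59.5 cm^2


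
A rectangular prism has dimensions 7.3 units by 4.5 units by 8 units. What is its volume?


Shape: rectangular prism
l = 7.3 units, w = 4.5 units, h = 8 units
Formula: V = l * w * h
V = 7.3 * 4.5 * 8
V = 32.85 * 8
V = 262.8
262.8 units^3


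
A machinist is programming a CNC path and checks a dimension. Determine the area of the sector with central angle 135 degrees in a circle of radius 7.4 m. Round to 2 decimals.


Shape: circular sector
Radius r = 7.4 m, Angle = 135 degrees
Formula: A = (angle/360) * pi * r^2
r^2 = 54.76
Fraction of circle = 135/360
A = (135/360) * pi * 54.76
A = 20.535 * pi
A = 64.51
64.51 m^2


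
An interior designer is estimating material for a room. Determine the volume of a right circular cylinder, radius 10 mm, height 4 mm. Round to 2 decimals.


Shape: cylinder
Radius r = 10 mm, Height h = 4 mm
Formula: V = pi * r^2 * h
r^2 = 100
V = pi * 100 * 4
V = 400 * pi
V = 1256.64
1256.64 mm^3


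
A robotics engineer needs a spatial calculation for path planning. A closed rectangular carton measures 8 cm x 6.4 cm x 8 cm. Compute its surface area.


Shape: rectangular prism
l = 8 cm, w = 6.4 cm, h = 8 cm
Formula: SA = 2(lw + lh + wh)
lw = 51.2, lh = 64, wh = 51.2
lw + lh + wh = 166.4
SA = 2 * 166.4
SA = 332.8
332.8 cm^2


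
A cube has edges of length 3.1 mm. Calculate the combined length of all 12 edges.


Shape: cube
Side s = 3.1 mm
A cube has 12 edges, all equal.
Formula: total edge length = 12 * s
Total = 12 * 3.1
Total = 37.2
37.2 mm


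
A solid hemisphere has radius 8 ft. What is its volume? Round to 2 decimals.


Shape: hemisphere (half of a sphere)
Radius r = 8 ft
Formula: V = (1/2) * (4/3) * pi * r^3 = (2/3) * pi * r^3
r^3 = 512
(2/3) * 512 = 341.333333
V = 341.333333 * pi
V = 1072.33
1072.33 ft^3


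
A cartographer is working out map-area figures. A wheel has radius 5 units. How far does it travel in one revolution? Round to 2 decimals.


Shape: circle
Radius r = 5 units
Formula: C = 2 * pi * r
C = 2 * pi * 5
C = 10 * pi
C = 31.42
31.42 units


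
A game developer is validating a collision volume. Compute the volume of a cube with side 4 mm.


Shape: cube
Side s = 4 mm
Formula: V = s^3
V = 4 * 4 * 4
V = 16 * 4
V = 64
64 mm^3


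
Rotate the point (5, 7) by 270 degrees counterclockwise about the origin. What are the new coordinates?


Transformation: rotation about the origin
Original point: (5, 7)
Rule for 270 deg counterclockwise: (x, y) -> (y, -x)
Apply: (5, 7) -> (7, -5)
(7, -5)


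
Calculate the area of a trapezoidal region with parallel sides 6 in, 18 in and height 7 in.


Shape: trapezoid
Parallel sides a = 6 in, b = 18 in; Height h = 7 in
Formula: A = (a + b) * h / 2
a + b = 6 + 18 = 24
A = 24 * 7 / 2
A = 168 / 2
A = 84
84 in^2


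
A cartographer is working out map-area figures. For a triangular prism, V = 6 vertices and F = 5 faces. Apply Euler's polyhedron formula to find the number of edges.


Polyhedron: triangular prism
Euler's formula for convex polyhedra: V - E + F = 2
Given: V = 6 vertices and F = 5 faces
Solve for E:
E = V + F - 2 = 6 + 5 - 2 = 9
9 edges


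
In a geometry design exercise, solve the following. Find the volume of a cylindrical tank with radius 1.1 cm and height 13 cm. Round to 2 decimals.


Shape: cylinder
Radius r = 1.1 cm, Height h = 13 cm
Formula: V = pi * r^2 * h
r^2 = 1.21
V = pi * 1.21 * 13
V = 15.73 * pi
V = 49.42
49.42 cm^3


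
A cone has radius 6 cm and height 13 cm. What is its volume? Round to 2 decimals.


Shape: cone
Radius r = 6 cm, Height h = 13 cm
Formula: V = (1/3) * pi * r^2 * h
r^2 = 36
pi * r^2 * h = pi * 36 * 13 = 468 * pi
V = 468 * pi / 3
V = 490.09
490.09 cm^3


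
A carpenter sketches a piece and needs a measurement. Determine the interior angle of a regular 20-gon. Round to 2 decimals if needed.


Shape: regular icosagon (20 sides)
Formula: interior angle = (n - 2) * 180 / n
(n - 2) = 18
(n - 2) * 180 = 3240
angle = 3240 / 20
angle = 162
162 degrees


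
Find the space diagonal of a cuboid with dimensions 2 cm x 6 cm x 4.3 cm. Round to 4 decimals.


Shape: rectangular box (space diagonal)
l = 2 cm, w = 6 cm, h = 4.3 cm
Visualize: the diagonal of the base, then a right triangle with that diagonal and the height.
Formula: d = sqrt(l^2 + w^2 + h^2)
l^2 + w^2 + h^2 = 4 + 36 + 18.49 = 58.49
d = sqrt(58.49)
d = 7.6479
7.6479 cm


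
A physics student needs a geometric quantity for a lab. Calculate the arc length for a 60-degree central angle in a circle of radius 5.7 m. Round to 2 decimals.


Shape: circular arc
Radius r = 5.7 m, Angle = 60 degrees
Formula: L = (angle/360) * 2 * pi * r
2 * pi * r = 11.4 * pi
L = (60/360) * 11.4 * pi
L = 1.9 * pi
L = 5.97
5.97 m


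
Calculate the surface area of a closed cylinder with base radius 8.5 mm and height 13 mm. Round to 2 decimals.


Shape: closed cylinder
Radius r = 8.5 mm, Height h = 13 mm
Formula: SA = 2*pi*r^2 + 2*pi*r*h = 2*pi*r*(r + h)
r + h = 21.5
2 * r * (r + h) = 2 * 8.5 * 21.5 = 365.5
SA = 365.5 * pi
SA = 1148.25
1148.25 mm^2


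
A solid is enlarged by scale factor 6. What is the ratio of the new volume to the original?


Linear scale factor k = 6
Rule: under a linear scaling by k, volumes scale by k^3.
k^3 = 6 * 6 * 6
k^3 = 36 * 6
k^3 = 216
Volume scales by a factor of 216.
216 (dimensionless)


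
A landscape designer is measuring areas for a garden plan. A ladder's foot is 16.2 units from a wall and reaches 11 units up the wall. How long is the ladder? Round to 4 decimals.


Shape: right triangle
Legs a = 16.2 units, b = 11 units
Formula: c = sqrt(a^2 + b^2)
a^2 = 262.44, b^2 = 121
a^2 + b^2 = 383.44
c = sqrt(383.44)
c = 19.5816
19.5816 units


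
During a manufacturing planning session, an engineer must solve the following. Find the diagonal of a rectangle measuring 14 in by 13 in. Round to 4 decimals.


Shape: rectangle (diagonal via Pythagoras)
Sides: 14 in and 13 in
Formula: d = sqrt(l^2 + w^2)
l^2 = 196, w^2 = 169
l^2 + w^2 = 365
d = sqrt(365)
d = 19.105
19.105 in


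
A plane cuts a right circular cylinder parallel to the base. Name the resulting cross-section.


Solid: right circular cylinder
Cutting plane: parallel to the base
Visualize the intersection of the plane with the solid's surface.
The boundary of the cut region is a circle.
circle


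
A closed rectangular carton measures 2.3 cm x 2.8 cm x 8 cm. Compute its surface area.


Shape: rectangular prism
l = 2.3 cm, w = 2.8 cm, h = 8 cm
Formula: SA = 2(lw + lh + wh)
lw = 6.44, lh = 18.4, wh = 22.4
lw + lh + wh = 47.24
SA = 2 * 47.24
SA = 94.48
94.48 cm^2


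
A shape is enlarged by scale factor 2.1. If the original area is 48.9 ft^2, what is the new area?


Linear scale factor k = 2.1
Original area = 48.9 ft^2
Rule: under a linear scaling by k, areas scale by k^2.
k^2 = 2.1^2 = 4.41
New area = 48.9 * 4.41
New area = 215.649
215.649 ft^2


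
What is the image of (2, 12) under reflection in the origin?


Transformation: reflection
Original point: (2, 12)
Rule for reflection through the origin: (x, y) -> (-x, -y)
Apply: (2, 12) -> (-2, -12)
(-2, -12)


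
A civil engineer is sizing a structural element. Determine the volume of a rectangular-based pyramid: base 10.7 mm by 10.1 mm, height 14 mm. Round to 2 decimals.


Shape: rectangular pyramid
Base: 10.7 mm x 10.1 mm, Height h = 14 mm
Formula: V = (1/3) * base_area * h
base_area = 10.7 * 10.1 = 108.07
base_area * h = 108.07 * 14 = 1512.98
V = 1512.98 / 3
V = 504.33
504.33 mm^3


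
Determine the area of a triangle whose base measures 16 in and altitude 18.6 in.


Shape: triangle
Base b = 16 in, Height h = 18.6 in
Formula: A = (1/2) * b * h
A = 0.5 * 16 * 18.6
A = 0.5 * 297.6
A = 148.8
148.8 in^2


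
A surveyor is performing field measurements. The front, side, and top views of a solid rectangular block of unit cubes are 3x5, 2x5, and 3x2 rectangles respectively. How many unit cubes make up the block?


Orthographic views of a solid rectangular block:
Front view 3 x 5 -> length = 3, height = 5
Side view 2 x 5 -> width = 2, height = 5 (consistent)
Top view 3 x 2 -> confirms length = 3, width = 2
The block is 3 x 2 x 5.
Total unit cubes = 3 * 2 * 5 = 30
30 unit cubes


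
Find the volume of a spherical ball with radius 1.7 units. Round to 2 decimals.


Shape: sphere
Radius r = 1.7 units
Formula: V = (4/3) * pi * r^3
r^3 = 4.913
(4/3) * 4.913 = 6.550667
V = 6.550667 * pi
V = 20.58
20.58 units^3


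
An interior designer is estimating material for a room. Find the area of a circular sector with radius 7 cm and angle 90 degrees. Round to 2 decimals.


Shape: circular sector
Radius r = 7 cm, Angle = 90 degrees
Formula: A = (angle/360) * pi * r^2
r^2 = 49
Fraction of circle = 90/360
A = (90/360) * pi * 49
A = 12.25 * pi
A = 38.48
38.48 cm^2


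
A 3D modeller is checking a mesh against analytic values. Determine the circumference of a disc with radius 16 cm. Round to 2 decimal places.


Shape: circle
Radius r = 16 cm
Formula: C = 2 * pi * r
C = 2 * pi * 16
C = 32 * pi
C = 100.53
100.53 cm


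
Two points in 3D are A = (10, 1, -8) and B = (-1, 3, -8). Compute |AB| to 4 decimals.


3D distance between two points
P1 = (10, 1, -8), P2 = (-1, 3, -8)
Formula: d = sqrt((x2-x1)^2 + (y2-y1)^2 + (z2-z1)^2)
dx = -1 - 10 = -11
dy = 3 - 1 = 2
dz = -8 - -8 = 0
dx^2 + dy^2 + dz^2 = 121 + 4 + 0 = 125
d = sqrt(125)
d = 11.1803
11.1803 units


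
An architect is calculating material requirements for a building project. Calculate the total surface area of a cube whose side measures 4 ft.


Shape: cube
Side s = 4 ft
A cube has 6 square faces.
Formula: SA = 6 * s^2
s^2 = 16
SA = 6 * 16
SA = 96
96 ft^2


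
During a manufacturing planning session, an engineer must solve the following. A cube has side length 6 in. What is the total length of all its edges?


Shape: cube
Side s = 6 in
A cube has 12 edges, all equal.
Formula: total edge length = 12 * s
Total = 12 * 6
Total = 72
72 in


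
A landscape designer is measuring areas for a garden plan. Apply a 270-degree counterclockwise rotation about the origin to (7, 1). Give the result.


Transformation: rotation about the origin
Original point: (7, 1)
Rule for 270 deg counterclockwise: (x, y) -> (y, -x)
Apply: (7, 1) -> (1, -7)
(1, -7)


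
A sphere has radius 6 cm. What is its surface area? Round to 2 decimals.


Shape: sphere
Radius r = 6 cm
Formula: SA = 4 * pi * r^2
r^2 = 36
SA = 4 * pi * 36
SA = 144 * pi
SA = 452.39
452.39 cm^2


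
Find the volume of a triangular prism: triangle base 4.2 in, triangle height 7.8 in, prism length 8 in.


Shape: triangular prism
Triangle base = 4.2 in, triangle height = 7.8 in, prism length L = 8 in
Formula: V = (1/2 * b * h_tri) * L
Cross-section area = 0.5 * 4.2 * 7.8 = 16.38
V = 16.38 * 8
V = 131.04
131.04 in^3


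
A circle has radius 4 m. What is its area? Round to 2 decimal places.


Shape: circle
Radius r = 4 m
Formula: A = pi * r^2
r^2 = 4^2 = 16
A = pi * 16
A = 50.27
50.27 m^2


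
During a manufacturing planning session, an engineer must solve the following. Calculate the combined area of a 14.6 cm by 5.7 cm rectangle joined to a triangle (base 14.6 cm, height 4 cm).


Composite shape: rectangle + triangle
Rectangle area = 14.6 * 5.7 = 83.22
Triangle area = 0.5 * 14.6 * 4 = 29.2
Total = 83.22 + 29.2
Total = 112.42
112.42 cm^2


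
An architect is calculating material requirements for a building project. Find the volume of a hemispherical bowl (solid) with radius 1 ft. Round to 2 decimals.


Shape: hemisphere (half of a sphere)
Radius r = 1 ft
Formula: V = (1/2) * (4/3) * pi * r^3 = (2/3) * pi * r^3
r^3 = 1
(2/3) * 1 = 0.666667
V = 0.666667 * pi
V = 2.09
2.09 ft^3


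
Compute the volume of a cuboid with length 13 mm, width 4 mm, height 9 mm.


Shape: rectangular prism
l = 13 mm, w = 4 mm, h = 9 mm
Formula: V = l * w * h
V = 13 * 4 * 9
V = 52 * 9
V = 468
468 mm^3


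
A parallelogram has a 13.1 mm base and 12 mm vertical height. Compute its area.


Shape: parallelogram
Base b = 13.1 mm, Height h = 12 mm
Formula: A = b * h
A = 13.1 * 12
A = 157.2
157.2 mm^2


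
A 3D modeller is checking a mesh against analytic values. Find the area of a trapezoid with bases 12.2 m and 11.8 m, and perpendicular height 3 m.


Shape: trapezoid
Parallel sides a = 12.2 m, b = 11.8 m; Height h = 3 m
Formula: A = (a + b) * h / 2
a + b = 12.2 + 11.8 = 24
A = 24 * 3 / 2
A = 72 / 2
A = 36
36 m^2


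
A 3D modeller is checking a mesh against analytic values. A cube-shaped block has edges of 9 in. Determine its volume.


Shape: cube
Side s = 9 in
Formula: V = s^3
V = 9 * 9 * 9
V = 81 * 9
V = 729
729 in^3


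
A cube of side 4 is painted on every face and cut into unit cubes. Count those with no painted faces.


Large cube: 4 x 4 x 4, cut into unit cubes.
n = 4, so n - 2 = 2
Unpainted cubes form the interior (n - 2)^3 block.
(n - 2)^3 = 2^3 = 8
8 unit cubes


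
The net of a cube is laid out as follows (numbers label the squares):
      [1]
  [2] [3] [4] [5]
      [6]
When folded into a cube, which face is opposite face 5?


Net: cross layout. Take square 3 as the base (bottom).
Fold the four squares in the horizontal row up around 3: 2 -> left, 4 -> right, 5 wraps to the top.
Fold 1 and 6 up from 3: 1 -> back, 6 -> front.
Opposite pairs are therefore: (1, 6), (2, 4), (3, 5).
Face 5 is opposite face 3.
face 3


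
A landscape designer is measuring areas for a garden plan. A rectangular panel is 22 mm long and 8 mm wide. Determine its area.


Shape: rectangle
Length l = 22 mm, Width w = 8 mm
Formula: A = l * w
A = 22 * 8
A = 176
176 mm^2


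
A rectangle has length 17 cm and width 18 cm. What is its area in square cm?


Shape: rectangle
Length l = 17 cm, Width w = 18 cm
Formula: A = l * w
A = 17 * 18
A = 306
306 cm^2


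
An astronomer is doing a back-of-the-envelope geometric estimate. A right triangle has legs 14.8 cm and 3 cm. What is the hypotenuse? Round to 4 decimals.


Shape: right triangle
Legs a = 14.8 cm, b = 3 cm
Formula: c = sqrt(a^2 + b^2)
a^2 = 219.04, b^2 = 9
a^2 + b^2 = 228.04
c = sqrt(228.04)
c = 15.101
15.101 cm


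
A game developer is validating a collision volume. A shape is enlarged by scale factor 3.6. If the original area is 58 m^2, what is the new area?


Linear scale factor k = 3.6
Original area = 58 m^2
Rule: under a linear scaling by k, areas scale by k^2.
k^2 = 3.6^2 = 12.96
New area = 58 * 12.96
New area = 751.68
751.68 m^2


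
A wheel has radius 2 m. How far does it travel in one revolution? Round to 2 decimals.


Shape: circle
Radius r = 2 m
Formula: C = 2 * pi * r
C = 2 * pi * 2
C = 4 * pi
C = 12.57
12.57 m


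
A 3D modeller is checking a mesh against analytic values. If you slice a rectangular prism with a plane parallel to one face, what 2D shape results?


Solid: rectangular prism
Cutting plane: parallel to one face
Visualize the intersection of the plane with the solid's surface.
The boundary of the cut region is a rectangle.
rectangle


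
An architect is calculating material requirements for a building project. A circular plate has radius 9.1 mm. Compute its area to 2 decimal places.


Shape: circle
Radius r = 9.1 mm
Formula: A = pi * r^2
r^2 = 9.1^2 = 82.81
A = pi * 82.81
A = 260.16
260.16 mm^2


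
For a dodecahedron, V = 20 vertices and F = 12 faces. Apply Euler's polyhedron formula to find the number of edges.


Polyhedron: dodecahedron
Euler's formula for convex polyhedra: V - E + F = 2
Given: V = 20 vertices and F = 12 faces
Solve for E:
E = V + F - 2 = 20 + 12 - 2 = 30
30 edges


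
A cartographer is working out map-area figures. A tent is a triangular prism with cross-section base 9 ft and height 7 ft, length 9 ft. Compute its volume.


Shape: triangular prism
Triangle base = 9 ft, triangle height = 7 ft, prism length L = 9 ft
Formula: V = (1/2 * b * h_tri) * L
Cross-section area = 0.5 * 9 * 7 = 31.5
V = 31.5 * 9
V = 283.5
283.5 ft^3


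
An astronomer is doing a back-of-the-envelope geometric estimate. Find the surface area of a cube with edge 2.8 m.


Shape: cube
Side s = 2.8 m
A cube has 6 square faces.
Formula: SA = 6 * s^2
s^2 = 7.84
SA = 6 * 7.84
SA = 47.04
47.04 m^2


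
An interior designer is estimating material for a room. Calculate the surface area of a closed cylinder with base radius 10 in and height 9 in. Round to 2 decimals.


Shape: closed cylinder
Radius r = 10 in, Height h = 9 in
Formula: SA = 2*pi*r^2 + 2*pi*r*h = 2*pi*r*(r + h)
r + h = 19
2 * r * (r + h) = 2 * 10 * 19 = 380
SA = 380 * pi
SA = 1193.81
1193.81 in^2


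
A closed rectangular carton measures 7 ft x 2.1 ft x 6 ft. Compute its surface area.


Shape: rectangular prism
l = 7 ft, w = 2.1 ft, h = 6 ft
Formula: SA = 2(lw + lh + wh)
lw = 14.7, lh = 42, wh = 12.6
lw + lh + wh = 69.3
SA = 2 * 69.3
SA = 138.6
138.6 ft^2


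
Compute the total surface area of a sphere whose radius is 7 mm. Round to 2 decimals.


Shape: sphere
Radius r = 7 mm
Formula: SA = 4 * pi * r^2
r^2 = 49
SA = 4 * pi * 49
SA = 196 * pi
SA = 615.75
615.75 mm^2


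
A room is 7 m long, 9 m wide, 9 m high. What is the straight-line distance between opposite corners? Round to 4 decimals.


Shape: rectangular box (space diagonal)
l = 7 m, w = 9 m, h = 9 m
Visualize: the diagonal of the base, then a right triangle with that diagonal and the height.
Formula: d = sqrt(l^2 + w^2 + h^2)
l^2 + w^2 + h^2 = 49 + 81 + 81 = 211
d = sqrt(211)
d = 14.5258
14.5258 m


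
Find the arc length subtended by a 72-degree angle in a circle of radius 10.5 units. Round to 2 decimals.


Shape: circular arc
Radius r = 10.5 units, Angle = 72 degrees
Formula: L = (angle/360) * 2 * pi * r
2 * pi * r = 21 * pi
L = (72/360) * 21 * pi
L = 4.2 * pi
L = 13.19
13.19 units


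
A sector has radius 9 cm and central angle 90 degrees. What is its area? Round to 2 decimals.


Shape: circular sector
Radius r = 9 cm, Angle = 90 degrees
Formula: A = (angle/360) * pi * r^2
r^2 = 81
Fraction of circle = 90/360
A = (90/360) * pi * 81
A = 20.25 * pi
A = 63.62
63.62 cm^2


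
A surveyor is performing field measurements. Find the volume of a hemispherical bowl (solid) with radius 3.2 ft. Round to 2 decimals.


Shape: hemisphere (half of a sphere)
Radius r = 3.2 ft
Formula: V = (1/2) * (4/3) * pi * r^3 = (2/3) * pi * r^3
r^3 = 32.768
(2/3) * 32.768 = 21.845333
V = 21.845333 * pi
V = 68.63
68.63 ft^3


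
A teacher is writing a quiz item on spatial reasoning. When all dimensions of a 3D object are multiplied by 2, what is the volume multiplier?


Linear scale factor k = 2
Rule: under a linear scaling by k, volumes scale by k^3.
k^3 = 2 * 2 * 2
k^3 = 4 * 2
k^3 = 8
Volume scales by a factor of 8.
8 (dimensionless)


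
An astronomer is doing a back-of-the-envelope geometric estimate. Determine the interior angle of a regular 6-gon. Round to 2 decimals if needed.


Shape: regular hexagon (6 sides)
Formula: interior angle = (n - 2) * 180 / n
(n - 2) = 4
(n - 2) * 180 = 720
angle = 720 / 6
angle = 120
120 degrees


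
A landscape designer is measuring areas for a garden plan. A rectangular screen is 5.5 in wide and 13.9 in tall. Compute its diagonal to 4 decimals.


Shape: rectangle (diagonal via Pythagoras)
Sides: 5.5 in and 13.9 in
Formula: d = sqrt(l^2 + w^2)
l^2 = 30.25, w^2 = 193.21
l^2 + w^2 = 223.46
d = sqrt(223.46)
d = 14.9486
14.9486 in


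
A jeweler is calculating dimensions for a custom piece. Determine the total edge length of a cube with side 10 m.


Shape: cube
Side s = 10 m
A cube has 12 edges, all equal.
Formula: total edge length = 12 * s
Total = 12 * 10
Total = 120
120 m


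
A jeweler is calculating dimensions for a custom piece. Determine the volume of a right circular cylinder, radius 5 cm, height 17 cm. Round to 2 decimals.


Shape: cylinder
Radius r = 5 cm, Height h = 17 cm
Formula: V = pi * r^2 * h
r^2 = 25
V = pi * 25 * 17
V = 425 * pi
V = 1335.18
1335.18 cm^3


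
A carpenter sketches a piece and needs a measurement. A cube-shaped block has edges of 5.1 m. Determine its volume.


Shape: cube
Side s = 5.1 m
Formula: V = s^3
V = 5.1 * 5.1 * 5.1
V = 26.01 * 5.1
V = 132.651
132.651 m^3


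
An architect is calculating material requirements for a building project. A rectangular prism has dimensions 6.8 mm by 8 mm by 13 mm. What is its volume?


Shape: rectangular prism
l = 6.8 mm, w = 8 mm, h = 13 mm
Formula: V = l * w * h
V = 6.8 * 8 * 13
V = 54.4 * 13
V = 707.2
707.2 mm^3


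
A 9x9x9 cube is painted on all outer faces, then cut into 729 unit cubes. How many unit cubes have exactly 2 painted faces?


Large cube: 9 x 9 x 9, cut into unit cubes.
n = 9, so n - 2 = 7
Cubes with 2 painted faces lie along the edges, excluding corners.
A cube has 12 edges; each contributes (n - 2) = 7 such cubes.
Count = 12 * 7 = 84
84 unit cubes


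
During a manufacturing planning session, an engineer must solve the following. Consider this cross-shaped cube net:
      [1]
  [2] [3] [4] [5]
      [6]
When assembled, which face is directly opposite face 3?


Net: cross layout. Take square 3 as the base (bottom).
Fold the four squares in the horizontal row up around 3: 2 -> left, 4 -> right, 5 wraps to the top.
Fold 1 and 6 up from 3: 1 -> back, 6 -> front.
Opposite pairs are therefore: (1, 6), (2, 4), (3, 5).
Face 3 is opposite face 5.
face 5


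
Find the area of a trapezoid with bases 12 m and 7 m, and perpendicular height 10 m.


Shape: trapezoid
Parallel sides a = 12 m, b = 7 m; Height h = 10 m
Formula: A = (a + b) * h / 2
a + b = 12 + 7 = 19
A = 19 * 10 / 2
A = 190 / 2
A = 95
95 m^2


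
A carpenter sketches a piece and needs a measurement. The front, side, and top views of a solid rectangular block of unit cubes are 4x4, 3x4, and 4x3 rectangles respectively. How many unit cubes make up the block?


Orthographic views of a solid rectangular block:
Front view 4 x 4 -> length = 4, height = 4
Side view 3 x 4 -> width = 3, height = 4 (consistent)
Top view 4 x 3 -> confirms length = 4, width = 3
The block is 4 x 3 x 4.
Total unit cubes = 4 * 3 * 4 = 48
48 unit cubes


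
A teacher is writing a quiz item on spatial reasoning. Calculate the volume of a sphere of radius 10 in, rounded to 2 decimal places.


Shape: sphere
Radius r = 10 in
Formula: V = (4/3) * pi * r^3
r^3 = 1000
(4/3) * 1000 = 1333.333333
V = 1333.333333 * pi
V = 4188.79
4188.79 in^3


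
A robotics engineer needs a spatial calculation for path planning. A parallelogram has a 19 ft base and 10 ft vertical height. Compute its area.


Shape: parallelogram
Base b = 19 ft, Height h = 10 ft
Formula: A = b * h
A = 19 * 10
A = 190
190 ft^2
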